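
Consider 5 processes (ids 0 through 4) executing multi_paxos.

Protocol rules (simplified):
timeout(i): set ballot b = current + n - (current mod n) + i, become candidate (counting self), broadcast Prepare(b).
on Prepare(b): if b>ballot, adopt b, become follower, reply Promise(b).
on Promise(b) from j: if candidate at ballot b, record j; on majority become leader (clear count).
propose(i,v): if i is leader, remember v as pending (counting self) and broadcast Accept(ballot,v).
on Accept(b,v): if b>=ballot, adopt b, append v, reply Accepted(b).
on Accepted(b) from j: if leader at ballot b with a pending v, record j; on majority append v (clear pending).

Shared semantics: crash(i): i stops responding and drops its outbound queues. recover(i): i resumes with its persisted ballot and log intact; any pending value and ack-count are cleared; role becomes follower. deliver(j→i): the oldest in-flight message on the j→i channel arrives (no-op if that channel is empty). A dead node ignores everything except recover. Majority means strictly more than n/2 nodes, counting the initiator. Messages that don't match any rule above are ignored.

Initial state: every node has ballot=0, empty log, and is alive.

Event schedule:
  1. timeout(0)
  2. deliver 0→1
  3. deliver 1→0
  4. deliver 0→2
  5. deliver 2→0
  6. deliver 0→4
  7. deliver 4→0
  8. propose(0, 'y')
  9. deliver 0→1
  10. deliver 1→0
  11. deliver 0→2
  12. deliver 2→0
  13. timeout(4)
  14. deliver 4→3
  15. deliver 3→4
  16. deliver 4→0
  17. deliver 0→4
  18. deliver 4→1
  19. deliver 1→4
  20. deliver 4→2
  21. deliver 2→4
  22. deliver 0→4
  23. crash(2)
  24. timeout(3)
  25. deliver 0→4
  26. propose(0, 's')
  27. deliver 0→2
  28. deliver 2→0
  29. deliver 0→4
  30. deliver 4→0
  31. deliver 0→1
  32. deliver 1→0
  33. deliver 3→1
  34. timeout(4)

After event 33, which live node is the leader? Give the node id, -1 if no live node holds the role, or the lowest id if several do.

1. timeout(0):  <0:cand b5 ->
2. deliver 0→1:  <1:foll b5 ->
3. deliver 1→0:  nop
4. deliver 0→2:  <2:foll b5 ->
5. deliver 2→0:  <0:lead b5 ->
6. deliver 0→4:  <4:foll b5 ->
7. deliver 4→0:  nop
8. propose(0,'y'):  nop
9. deliver 0→1:  <1:foll b5 y>
10. deliver 1→0:  nop
11. deliver 0→2:  <2:foll b5 y>
12. deliver 2→0:  <0:lead b5 y>
13. timeout(4):  <4:cand b14 ->
14. deliver 4→3:  <3:foll b14 ->
15. deliver 3→4:  nop
16. deliver 4→0:  <0:foll b14 y>
17. deliver 0→4:  nop
18. deliver 4→1:  <1:foll b14 y>
19. deliver 1→4:  <4:lead b14 ->
20. deliver 4→2:  <2:foll b14 y>
21. deliver 2→4:  nop
22. deliver 0→4:  nop
23. crash(2):  <2:✗foll b14 y>
24. timeout(3):  <3:cand b18 ->
25. deliver 0→4:  nop
26. propose(0,'s'):  nop
27. deliver 0→2:  nop
28. deliver 2→0:  nop
29. deliver 0→4:  nop
30. deliver 4→0:  nop
31. deliver 0→1:  nop
32. deliver 1→0:  nop
33. deliver 3→1:  <1:foll b18 y>

4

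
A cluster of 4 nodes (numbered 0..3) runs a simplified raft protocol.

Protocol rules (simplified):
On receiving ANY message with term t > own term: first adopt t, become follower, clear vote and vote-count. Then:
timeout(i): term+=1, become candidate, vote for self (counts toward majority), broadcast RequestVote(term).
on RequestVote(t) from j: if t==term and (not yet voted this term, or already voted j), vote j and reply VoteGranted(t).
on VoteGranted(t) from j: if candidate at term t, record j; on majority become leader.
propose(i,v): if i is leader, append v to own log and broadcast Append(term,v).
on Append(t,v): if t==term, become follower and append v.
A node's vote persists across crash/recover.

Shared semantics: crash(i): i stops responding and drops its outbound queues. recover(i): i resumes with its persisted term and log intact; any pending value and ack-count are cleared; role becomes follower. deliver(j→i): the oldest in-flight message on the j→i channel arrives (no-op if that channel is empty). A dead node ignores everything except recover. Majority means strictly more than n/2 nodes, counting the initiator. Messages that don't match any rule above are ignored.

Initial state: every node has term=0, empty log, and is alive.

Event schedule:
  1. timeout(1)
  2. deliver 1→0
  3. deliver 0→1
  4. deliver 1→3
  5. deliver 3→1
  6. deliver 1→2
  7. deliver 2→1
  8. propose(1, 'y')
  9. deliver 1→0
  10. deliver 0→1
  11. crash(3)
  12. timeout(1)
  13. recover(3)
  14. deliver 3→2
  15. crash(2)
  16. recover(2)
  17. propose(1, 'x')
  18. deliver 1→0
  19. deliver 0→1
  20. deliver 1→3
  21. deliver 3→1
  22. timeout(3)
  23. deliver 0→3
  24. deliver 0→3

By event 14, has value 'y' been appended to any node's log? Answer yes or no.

yes

after 1 — timeout(1): n1:cand/t1/[-]
after 2 — deliver 1→0: n0:foll/t1/[-]
after 3 — deliver 0→1: ·
after 4 — deliver 1→3: n3:foll/t1/[-]
after 5 — deliver 3→1: n1:lead/t1/[-]
after 6 — deliver 1→2: n2:foll/t1/[-]
after 7 — deliver 2→1: ·
after 8 — propose(1,'y'): n1:lead/t1/[y]
after 9 — deliver 1→0: n0:foll/t1/[y]
after 10 — deliver 0→1: ·
after 11 — crash(3): n3:✗foll/t1/[-]
after 12 — timeout(1): n1:cand/t2/[y]
after 13 — recover(3): n3:foll/t1/[-]
after 14 — deliver 3→2: ·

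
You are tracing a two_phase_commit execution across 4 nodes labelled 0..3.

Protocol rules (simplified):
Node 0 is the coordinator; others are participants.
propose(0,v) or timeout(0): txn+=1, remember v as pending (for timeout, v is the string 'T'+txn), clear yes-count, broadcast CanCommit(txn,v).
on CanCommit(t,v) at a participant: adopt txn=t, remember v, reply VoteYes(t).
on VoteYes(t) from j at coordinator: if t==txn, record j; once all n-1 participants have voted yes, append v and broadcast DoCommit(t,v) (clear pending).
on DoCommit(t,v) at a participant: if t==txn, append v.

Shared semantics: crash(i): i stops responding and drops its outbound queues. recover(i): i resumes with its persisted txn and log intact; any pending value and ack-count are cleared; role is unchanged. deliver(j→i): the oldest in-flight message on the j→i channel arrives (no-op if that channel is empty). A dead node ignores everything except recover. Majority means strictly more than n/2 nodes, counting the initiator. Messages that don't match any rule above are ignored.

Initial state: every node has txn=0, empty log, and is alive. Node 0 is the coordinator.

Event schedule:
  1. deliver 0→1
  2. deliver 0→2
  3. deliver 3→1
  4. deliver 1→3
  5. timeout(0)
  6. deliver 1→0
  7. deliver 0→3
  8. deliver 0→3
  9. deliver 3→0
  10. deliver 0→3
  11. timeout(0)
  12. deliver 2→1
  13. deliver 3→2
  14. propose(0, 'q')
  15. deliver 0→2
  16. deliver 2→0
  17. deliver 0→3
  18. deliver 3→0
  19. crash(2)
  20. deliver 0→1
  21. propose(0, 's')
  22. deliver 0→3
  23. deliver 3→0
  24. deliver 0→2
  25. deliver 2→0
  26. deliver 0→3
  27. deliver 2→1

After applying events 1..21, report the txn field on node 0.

4

[1] deliver 0→1 → ∅
[2] deliver 0→2 → ∅
[3] deliver 3→1 → ∅
[4] deliver 1→3 → ∅
[5] timeout(0) → N0(coor t1 [-])
[6] deliver 1→0 → ∅
[7] deliver 0→3 → N3(part t1 [-])
[8] deliver 0→3 → ∅
[9] deliver 3→0 → ∅
[10] deliver 0→3 → ∅
[11] timeout(0) → N0(coor t2 [-])
[12] deliver 2→1 → ∅
[13] deliver 3→2 → ∅
[14] propose(0,'q') → N0(coor t3 [-])
[15] deliver 0→2 → N2(part t1 [-])
[16] deliver 2→0 → ∅
[17] deliver 0→3 → N3(part t2 [-])
[18] deliver 3→0 → ∅
[19] crash(2) → N2(✗part t1 [-])
[20] deliver 0→1 → N1(part t1 [-])
[21] propose(0,'s') → N0(coor t4 [-])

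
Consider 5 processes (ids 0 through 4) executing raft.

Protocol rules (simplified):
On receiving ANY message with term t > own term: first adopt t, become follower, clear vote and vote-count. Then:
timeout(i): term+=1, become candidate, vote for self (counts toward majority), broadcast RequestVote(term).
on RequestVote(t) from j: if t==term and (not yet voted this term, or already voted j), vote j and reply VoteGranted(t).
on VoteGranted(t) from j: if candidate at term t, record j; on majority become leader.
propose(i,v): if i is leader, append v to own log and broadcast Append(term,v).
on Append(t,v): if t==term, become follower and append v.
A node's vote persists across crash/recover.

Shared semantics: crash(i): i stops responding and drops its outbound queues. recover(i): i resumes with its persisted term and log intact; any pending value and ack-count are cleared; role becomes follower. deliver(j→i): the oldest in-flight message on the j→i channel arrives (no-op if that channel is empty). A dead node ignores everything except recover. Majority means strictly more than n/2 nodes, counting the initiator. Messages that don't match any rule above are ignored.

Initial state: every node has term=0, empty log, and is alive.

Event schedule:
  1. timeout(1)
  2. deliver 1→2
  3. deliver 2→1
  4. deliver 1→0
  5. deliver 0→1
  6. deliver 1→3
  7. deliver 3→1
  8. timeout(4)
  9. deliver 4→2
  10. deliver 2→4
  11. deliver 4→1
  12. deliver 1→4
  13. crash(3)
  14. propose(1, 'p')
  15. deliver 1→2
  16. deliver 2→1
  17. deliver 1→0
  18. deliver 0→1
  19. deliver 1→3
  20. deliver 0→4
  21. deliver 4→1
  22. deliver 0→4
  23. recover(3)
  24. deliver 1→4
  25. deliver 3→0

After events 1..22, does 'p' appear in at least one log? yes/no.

step 1 timeout(1): 1={cand,t=1,log=-}
step 2 deliver 1→2: 2={foll,t=1,log=-}
step 3 deliver 2→1: —
step 4 deliver 1→0: 0={foll,t=1,log=-}
step 5 deliver 0→1: 1={lead,t=1,log=-}
step 6 deliver 1→3: 3={foll,t=1,log=-}
step 7 deliver 3→1: —
step 8 timeout(4): 4={cand,t=1,log=-}
step 9 deliver 4→2: —
step 10 deliver 2→4: —
step 11 deliver 4→1: —
step 12 deliver 1→4: —
step 13 crash(3): 3={✗foll,t=1,log=-}
step 14 propose(1,'p'): 1={lead,t=1,log=p}
step 15 deliver 1→2: 2={foll,t=1,log=p}
step 16 deliver 2→1: —
step 17 deliver 1→0: 0={foll,t=1,log=p}
step 18 deliver 0→1: —
step 19 deliver 1→3: —
step 20 deliver 0→4: —
step 21 deliver 4→1: —
step 22 deliver 0→4: —

yes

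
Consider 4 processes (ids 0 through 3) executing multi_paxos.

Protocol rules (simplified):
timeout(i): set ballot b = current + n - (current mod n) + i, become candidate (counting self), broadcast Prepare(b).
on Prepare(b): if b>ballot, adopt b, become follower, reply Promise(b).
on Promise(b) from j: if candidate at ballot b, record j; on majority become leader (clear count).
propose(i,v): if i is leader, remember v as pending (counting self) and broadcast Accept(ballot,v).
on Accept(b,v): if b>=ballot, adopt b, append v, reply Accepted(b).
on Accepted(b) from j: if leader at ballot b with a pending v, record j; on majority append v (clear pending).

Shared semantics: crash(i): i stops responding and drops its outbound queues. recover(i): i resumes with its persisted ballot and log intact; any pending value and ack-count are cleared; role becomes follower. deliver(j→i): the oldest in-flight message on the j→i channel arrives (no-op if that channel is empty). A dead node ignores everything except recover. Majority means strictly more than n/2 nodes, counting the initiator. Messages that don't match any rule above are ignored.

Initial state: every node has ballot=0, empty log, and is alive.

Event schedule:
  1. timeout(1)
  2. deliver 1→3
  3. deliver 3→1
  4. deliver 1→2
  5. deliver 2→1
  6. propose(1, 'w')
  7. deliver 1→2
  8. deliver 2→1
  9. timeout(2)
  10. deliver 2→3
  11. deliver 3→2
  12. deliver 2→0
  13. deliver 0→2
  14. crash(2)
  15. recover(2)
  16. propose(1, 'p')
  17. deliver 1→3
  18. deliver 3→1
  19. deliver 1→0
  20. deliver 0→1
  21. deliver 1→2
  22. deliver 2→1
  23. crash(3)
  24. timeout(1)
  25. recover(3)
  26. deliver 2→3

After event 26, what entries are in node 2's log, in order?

w

[1] timeout(1) → N1(cand b5 [-])
[2] deliver 1→3 → N3(foll b5 [-])
[3] deliver 3→1 → ∅
[4] deliver 1→2 → N2(foll b5 [-])
[5] deliver 2→1 → N1(lead b5 [-])
[6] propose(1,'w') → ∅
[7] deliver 1→2 → N2(foll b5 [w])
[8] deliver 2→1 → ∅
[9] timeout(2) → N2(cand b10 [w])
[10] deliver 2→3 → N3(foll b10 [-])
[11] deliver 3→2 → ∅
[12] deliver 2→0 → N0(foll b10 [-])
[13] deliver 0→2 → N2(lead b10 [w])
[14] crash(2) → N2(✗lead b10 [w])
[15] recover(2) → N2(foll b10 [w])
[16] propose(1,'p') → ∅
[17] deliver 1→3 → ∅
[18] deliver 3→1 → ∅
[19] deliver 1→0 → ∅
[20] deliver 0→1 → ∅
[21] deliver 1→2 → ∅
[22] deliver 2→1 → ∅
[23] crash(3) → N3(✗foll b10 [-])
[24] timeout(1) → N1(cand b9 [-])
[25] recover(3) → N3(foll b10 [-])
[26] deliver 2→3 → ∅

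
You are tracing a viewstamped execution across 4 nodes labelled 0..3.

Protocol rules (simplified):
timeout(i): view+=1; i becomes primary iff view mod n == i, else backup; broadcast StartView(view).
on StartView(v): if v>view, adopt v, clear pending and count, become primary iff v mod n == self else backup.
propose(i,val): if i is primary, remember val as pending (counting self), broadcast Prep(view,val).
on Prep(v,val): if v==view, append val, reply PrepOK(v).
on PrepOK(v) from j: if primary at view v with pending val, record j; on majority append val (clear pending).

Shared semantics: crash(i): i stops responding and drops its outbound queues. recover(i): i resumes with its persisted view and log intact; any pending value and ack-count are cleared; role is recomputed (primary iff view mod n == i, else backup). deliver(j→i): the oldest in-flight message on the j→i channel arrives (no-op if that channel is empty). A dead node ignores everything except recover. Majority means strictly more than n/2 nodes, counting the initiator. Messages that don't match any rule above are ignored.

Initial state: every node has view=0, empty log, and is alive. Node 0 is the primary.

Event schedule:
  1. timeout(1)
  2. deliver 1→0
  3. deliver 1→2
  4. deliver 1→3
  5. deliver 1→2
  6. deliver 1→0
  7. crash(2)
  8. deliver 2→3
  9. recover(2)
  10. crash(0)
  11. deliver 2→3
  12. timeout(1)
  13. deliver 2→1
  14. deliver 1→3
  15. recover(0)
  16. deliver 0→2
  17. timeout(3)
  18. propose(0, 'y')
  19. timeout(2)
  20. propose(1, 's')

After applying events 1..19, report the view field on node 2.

2

1. timeout(1):  <1:prim v1 ->
2. deliver 1→0:  <0:back v1 ->
3. deliver 1→2:  <2:back v1 ->
4. deliver 1→3:  <3:back v1 ->
5. deliver 1→2:  nop
6. deliver 1→0:  nop
7. crash(2):  <2:✗back v1 ->
8. deliver 2→3:  nop
9. recover(2):  <2:back v1 ->
10. crash(0):  <0:✗back v1 ->
11. deliver 2→3:  nop
12. timeout(1):  <1:back v2 ->
13. deliver 2→1:  nop
14. deliver 1→3:  <3:back v2 ->
15. recover(0):  <0:back v1 ->
16. deliver 0→2:  nop
17. timeout(3):  <3:prim v3 ->
18. propose(0,'y'):  nop
19. timeout(2):  <2:prim v2 ->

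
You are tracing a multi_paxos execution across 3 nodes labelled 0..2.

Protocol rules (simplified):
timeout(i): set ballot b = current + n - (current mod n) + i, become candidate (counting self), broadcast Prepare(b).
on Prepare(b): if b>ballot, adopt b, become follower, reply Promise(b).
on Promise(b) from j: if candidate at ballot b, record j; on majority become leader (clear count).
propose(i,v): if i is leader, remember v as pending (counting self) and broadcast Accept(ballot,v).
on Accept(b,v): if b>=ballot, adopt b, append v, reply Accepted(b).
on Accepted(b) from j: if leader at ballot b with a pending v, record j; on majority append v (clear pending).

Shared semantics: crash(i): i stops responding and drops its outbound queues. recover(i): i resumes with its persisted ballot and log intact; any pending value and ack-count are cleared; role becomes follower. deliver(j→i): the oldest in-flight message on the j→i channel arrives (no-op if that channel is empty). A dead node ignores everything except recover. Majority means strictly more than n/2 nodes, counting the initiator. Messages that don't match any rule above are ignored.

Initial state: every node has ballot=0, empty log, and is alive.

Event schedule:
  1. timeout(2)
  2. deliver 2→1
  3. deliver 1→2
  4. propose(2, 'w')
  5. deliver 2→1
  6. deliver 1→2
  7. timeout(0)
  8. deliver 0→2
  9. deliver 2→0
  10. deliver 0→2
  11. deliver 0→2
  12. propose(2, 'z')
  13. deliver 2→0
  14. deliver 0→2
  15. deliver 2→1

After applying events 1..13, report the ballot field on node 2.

5

[1] timeout(2) → N2(cand b5 [-])
[2] deliver 2→1 → N1(foll b5 [-])
[3] deliver 1→2 → N2(lead b5 [-])
[4] propose(2,'w') → ∅
[5] deliver 2→1 → N1(foll b5 [w])
[6] deliver 1→2 → N2(lead b5 [w])
[7] timeout(0) → N0(cand b3 [-])
[8] deliver 0→2 → ∅
[9] deliver 2→0 → N0(foll b5 [-])
[10] deliver 0→2 → ∅
[11] deliver 0→2 → ∅
[12] propose(2,'z') → ∅
[13] deliver 2→0 → N0(foll b5 [w])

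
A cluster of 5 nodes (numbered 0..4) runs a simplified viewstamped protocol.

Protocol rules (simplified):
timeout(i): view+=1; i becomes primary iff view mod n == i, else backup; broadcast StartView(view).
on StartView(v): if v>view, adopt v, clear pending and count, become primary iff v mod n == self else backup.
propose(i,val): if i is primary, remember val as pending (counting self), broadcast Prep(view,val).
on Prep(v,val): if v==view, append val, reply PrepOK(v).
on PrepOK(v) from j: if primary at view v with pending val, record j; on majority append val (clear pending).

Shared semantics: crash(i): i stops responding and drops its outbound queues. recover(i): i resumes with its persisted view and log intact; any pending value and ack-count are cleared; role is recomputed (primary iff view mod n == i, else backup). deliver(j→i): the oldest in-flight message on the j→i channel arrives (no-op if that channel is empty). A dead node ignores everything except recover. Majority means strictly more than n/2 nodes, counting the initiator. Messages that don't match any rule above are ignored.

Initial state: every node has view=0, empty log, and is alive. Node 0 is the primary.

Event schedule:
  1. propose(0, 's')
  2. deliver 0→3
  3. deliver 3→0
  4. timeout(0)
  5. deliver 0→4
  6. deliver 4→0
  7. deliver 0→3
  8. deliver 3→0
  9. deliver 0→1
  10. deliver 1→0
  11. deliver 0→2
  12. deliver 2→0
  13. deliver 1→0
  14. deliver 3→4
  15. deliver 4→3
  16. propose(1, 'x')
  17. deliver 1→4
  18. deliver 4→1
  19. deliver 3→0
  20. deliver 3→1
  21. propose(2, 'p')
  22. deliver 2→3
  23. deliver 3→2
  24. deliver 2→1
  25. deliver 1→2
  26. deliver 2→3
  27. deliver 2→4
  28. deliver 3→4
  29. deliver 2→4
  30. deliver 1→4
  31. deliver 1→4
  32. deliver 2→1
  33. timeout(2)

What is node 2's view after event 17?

0

[1] propose(0,'s') → ∅
[2] deliver 0→3 → N3(back v0 [s])
[3] deliver 3→0 → ∅
[4] timeout(0) → N0(back v1 [-])
[5] deliver 0→4 → N4(back v0 [s])
[6] deliver 4→0 → ∅
[7] deliver 0→3 → N3(back v1 [s])
[8] deliver 3→0 → ∅
[9] deliver 0→1 → N1(back v0 [s])
[10] deliver 1→0 → ∅
[11] deliver 0→2 → N2(back v0 [s])
[12] deliver 2→0 → ∅
[13] deliver 1→0 → ∅
[14] deliver 3→4 → ∅
[15] deliver 4→3 → ∅
[16] propose(1,'x') → ∅
[17] deliver 1→4 → ∅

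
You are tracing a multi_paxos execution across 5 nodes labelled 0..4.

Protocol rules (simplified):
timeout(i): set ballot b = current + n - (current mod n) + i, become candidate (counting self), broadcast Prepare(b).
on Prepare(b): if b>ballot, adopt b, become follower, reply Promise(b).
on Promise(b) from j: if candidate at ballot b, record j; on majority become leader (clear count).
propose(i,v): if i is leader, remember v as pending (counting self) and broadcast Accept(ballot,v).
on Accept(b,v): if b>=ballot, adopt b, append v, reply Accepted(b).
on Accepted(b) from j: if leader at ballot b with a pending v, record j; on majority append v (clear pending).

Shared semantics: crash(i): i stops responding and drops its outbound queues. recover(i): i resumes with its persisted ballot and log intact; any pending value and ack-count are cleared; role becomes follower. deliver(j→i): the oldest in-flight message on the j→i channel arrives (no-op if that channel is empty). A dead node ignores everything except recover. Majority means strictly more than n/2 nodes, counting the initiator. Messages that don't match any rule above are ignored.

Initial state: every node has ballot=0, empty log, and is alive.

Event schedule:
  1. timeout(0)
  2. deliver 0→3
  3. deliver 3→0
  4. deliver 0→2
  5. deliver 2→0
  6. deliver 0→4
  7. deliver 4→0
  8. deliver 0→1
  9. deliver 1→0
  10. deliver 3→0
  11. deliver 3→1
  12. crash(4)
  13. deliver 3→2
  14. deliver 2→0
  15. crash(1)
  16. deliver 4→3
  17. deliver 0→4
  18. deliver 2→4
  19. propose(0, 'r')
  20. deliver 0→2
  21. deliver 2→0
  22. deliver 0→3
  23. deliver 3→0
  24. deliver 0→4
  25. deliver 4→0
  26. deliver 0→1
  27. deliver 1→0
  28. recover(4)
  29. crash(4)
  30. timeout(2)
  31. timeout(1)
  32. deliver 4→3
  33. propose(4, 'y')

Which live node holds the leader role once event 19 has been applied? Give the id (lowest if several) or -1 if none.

0

e1 timeout(0): 0[cand,b=5,-]
e2 deliver 0→3: 3[foll,b=5,-]
e3 deliver 3→0: ·
e4 deliver 0→2: 2[foll,b=5,-]
e5 deliver 2→0: 0[lead,b=5,-]
e6 deliver 0→4: 4[foll,b=5,-]
e7 deliver 4→0: ·
e8 deliver 0→1: 1[foll,b=5,-]
e9 deliver 1→0: ·
e10 deliver 3→0: ·
e11 deliver 3→1: ·
e12 crash(4): 4[✗foll,b=5,-]
e13 deliver 3→2: ·
e14 deliver 2→0: ·
e15 crash(1): 1[✗foll,b=5,-]
e16 deliver 4→3: ·
e17 deliver 0→4: ·
e18 deliver 2→4: ·
e19 propose(0,'r'): ·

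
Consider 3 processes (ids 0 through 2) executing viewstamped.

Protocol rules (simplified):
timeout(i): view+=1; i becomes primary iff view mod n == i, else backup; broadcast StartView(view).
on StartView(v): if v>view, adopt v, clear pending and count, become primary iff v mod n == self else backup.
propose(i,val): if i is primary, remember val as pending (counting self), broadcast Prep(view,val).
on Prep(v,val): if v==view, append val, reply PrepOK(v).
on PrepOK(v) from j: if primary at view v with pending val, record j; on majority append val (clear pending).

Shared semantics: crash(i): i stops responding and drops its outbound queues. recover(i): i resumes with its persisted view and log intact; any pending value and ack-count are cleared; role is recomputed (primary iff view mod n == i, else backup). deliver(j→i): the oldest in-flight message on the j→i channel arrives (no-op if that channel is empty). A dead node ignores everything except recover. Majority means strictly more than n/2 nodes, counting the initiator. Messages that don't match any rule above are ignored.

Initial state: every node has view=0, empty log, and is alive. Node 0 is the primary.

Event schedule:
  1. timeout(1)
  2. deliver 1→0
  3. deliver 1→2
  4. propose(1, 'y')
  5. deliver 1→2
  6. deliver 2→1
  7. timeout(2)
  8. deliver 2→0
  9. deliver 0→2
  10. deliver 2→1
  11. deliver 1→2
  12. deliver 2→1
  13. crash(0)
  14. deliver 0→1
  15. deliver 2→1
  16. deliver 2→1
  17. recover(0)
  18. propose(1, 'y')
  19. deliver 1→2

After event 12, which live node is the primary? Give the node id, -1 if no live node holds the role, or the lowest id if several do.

2

e1 timeout(1): 1[prim,v=1,-]
e2 deliver 1→0: 0[back,v=1,-]
e3 deliver 1→2: 2[back,v=1,-]
e4 propose(1,'y'): ·
e5 deliver 1→2: 2[back,v=1,y]
e6 deliver 2→1: 1[prim,v=1,y]
e7 timeout(2): 2[prim,v=2,y]
e8 deliver 2→0: 0[back,v=2,-]
e9 deliver 0→2: ·
e10 deliver 2→1: 1[back,v=2,y]
e11 deliver 1→2: ·
e12 deliver 2→1: ·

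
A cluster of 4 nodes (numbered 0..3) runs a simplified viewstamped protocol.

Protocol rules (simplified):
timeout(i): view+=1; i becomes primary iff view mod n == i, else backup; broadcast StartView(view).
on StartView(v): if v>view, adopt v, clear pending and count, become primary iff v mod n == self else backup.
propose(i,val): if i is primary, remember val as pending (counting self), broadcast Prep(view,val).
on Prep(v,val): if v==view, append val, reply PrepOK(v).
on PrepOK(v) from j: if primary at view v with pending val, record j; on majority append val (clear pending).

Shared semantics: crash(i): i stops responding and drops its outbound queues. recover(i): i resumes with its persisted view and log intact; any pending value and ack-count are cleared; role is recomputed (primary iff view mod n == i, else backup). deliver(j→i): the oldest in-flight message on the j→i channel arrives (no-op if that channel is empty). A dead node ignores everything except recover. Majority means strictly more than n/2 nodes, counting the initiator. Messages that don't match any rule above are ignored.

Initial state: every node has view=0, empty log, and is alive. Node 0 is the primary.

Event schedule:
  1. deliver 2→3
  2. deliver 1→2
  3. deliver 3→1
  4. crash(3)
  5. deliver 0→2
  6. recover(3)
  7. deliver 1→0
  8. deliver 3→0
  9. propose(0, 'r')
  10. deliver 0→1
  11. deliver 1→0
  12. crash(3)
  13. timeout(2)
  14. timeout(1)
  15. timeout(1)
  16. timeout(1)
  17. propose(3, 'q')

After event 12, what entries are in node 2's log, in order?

empty

step 1 deliver 2→3: —
step 2 deliver 1→2: —
step 3 deliver 3→1: —
step 4 crash(3): 3={✗back,v=0,log=-}
step 5 deliver 0→2: —
step 6 recover(3): 3={back,v=0,log=-}
step 7 deliver 1→0: —
step 8 deliver 3→0: —
step 9 propose(0,'r'): —
step 10 deliver 0→1: 1={back,v=0,log=r}
step 11 deliver 1→0: —
step 12 crash(3): 3={✗back,v=0,log=-}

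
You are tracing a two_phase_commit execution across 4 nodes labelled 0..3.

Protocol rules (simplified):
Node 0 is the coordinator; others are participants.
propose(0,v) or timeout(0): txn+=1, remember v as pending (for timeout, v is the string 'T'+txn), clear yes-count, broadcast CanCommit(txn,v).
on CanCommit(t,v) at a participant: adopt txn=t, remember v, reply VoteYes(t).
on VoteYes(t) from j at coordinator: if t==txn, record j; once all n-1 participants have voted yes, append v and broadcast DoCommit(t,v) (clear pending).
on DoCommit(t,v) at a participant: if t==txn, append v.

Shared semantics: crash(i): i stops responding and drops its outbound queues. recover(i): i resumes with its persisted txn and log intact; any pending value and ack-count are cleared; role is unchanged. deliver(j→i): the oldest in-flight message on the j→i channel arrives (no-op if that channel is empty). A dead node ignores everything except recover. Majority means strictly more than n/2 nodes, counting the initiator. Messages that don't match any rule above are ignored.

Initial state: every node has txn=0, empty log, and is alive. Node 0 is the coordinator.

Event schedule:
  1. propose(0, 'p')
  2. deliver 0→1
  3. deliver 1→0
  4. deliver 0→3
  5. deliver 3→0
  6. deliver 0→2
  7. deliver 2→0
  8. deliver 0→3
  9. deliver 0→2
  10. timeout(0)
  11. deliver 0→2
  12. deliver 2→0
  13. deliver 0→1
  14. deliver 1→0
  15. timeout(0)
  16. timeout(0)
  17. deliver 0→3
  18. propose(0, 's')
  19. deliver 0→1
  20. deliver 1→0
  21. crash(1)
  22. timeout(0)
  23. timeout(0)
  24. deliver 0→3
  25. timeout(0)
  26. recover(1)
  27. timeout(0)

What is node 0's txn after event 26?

8

after 1 — propose(0,'p'): n0:coor/t1/[-]
after 2 — deliver 0→1: n1:part/t1/[-]
after 3 — deliver 1→0: ·
after 4 — deliver 0→3: n3:part/t1/[-]
after 5 — deliver 3→0: ·
after 6 — deliver 0→2: n2:part/t1/[-]
after 7 — deliver 2→0: n0:coor/t1/[p]
after 8 — deliver 0→3: n3:part/t1/[p]
after 9 — deliver 0→2: n2:part/t1/[p]
after 10 — timeout(0): n0:coor/t2/[p]
after 11 — deliver 0→2: n2:part/t2/[p]
after 12 — deliver 2→0: ·
after 13 — deliver 0→1: n1:part/t1/[p]
after 14 — deliver 1→0: ·
after 15 — timeout(0): n0:coor/t3/[p]
after 16 — timeout(0): n0:coor/t4/[p]
after 17 — deliver 0→3: n3:part/t2/[p]
after 18 — propose(0,'s'): n0:coor/t5/[p]
after 19 — deliver 0→1: n1:part/t2/[p]
after 20 — deliver 1→0: ·
after 21 — crash(1): n1:✗part/t2/[p]
after 22 — timeout(0): n0:coor/t6/[p]
after 23 — timeout(0): n0:coor/t7/[p]
after 24 — deliver 0→3: n3:part/t3/[p]
after 25 — timeout(0): n0:coor/t8/[p]
after 26 — recover(1): n1:part/t2/[p]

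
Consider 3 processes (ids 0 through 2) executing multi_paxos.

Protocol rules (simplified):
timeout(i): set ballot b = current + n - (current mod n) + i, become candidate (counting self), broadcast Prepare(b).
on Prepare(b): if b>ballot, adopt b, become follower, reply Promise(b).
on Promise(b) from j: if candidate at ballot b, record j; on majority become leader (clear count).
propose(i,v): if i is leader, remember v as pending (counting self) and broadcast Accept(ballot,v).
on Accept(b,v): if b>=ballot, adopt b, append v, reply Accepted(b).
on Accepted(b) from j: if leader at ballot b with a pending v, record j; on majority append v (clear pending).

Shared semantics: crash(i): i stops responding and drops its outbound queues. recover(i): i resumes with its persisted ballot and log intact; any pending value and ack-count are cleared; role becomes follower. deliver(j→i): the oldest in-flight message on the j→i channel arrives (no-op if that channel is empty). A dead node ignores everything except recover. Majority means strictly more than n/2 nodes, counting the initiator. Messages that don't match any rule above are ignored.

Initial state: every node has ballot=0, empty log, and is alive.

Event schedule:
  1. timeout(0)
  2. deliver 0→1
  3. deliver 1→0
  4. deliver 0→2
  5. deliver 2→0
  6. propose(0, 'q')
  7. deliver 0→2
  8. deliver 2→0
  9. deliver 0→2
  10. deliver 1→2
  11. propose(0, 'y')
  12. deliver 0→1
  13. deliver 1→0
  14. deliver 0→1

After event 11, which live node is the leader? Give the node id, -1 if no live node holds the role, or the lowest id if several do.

after 1 — timeout(0): n0:cand/b3/[-]
after 2 — deliver 0→1: n1:foll/b3/[-]
after 3 — deliver 1→0: n0:lead/b3/[-]
after 4 — deliver 0→2: n2:foll/b3/[-]
after 5 — deliver 2→0: ·
after 6 — propose(0,'q'): ·
after 7 — deliver 0→2: n2:foll/b3/[q]
after 8 — deliver 2→0: n0:lead/b3/[q]
after 9 — deliver 0→2: ·
after 10 — deliver 1→2: ·
after 11 — propose(0,'y'): ·

0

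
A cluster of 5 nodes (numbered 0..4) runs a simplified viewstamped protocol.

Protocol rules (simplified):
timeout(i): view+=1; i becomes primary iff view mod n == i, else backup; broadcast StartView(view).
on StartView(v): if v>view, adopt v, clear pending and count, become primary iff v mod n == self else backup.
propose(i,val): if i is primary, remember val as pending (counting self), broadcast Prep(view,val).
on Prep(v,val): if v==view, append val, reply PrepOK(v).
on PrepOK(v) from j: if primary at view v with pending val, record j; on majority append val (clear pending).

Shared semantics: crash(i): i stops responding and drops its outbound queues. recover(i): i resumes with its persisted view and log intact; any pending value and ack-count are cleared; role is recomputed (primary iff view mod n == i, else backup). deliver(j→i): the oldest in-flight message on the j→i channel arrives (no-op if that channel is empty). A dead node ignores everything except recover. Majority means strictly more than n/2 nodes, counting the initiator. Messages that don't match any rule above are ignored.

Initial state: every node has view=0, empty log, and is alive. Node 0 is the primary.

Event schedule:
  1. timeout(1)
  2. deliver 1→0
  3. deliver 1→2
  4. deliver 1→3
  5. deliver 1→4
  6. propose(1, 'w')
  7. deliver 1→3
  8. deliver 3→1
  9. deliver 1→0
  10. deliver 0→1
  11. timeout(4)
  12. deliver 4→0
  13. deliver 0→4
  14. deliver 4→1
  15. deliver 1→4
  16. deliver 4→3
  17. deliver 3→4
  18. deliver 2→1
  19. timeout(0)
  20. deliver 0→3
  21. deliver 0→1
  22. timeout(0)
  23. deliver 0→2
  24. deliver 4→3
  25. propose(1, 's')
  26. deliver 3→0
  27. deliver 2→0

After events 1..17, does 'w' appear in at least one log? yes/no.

yes

step 1 timeout(1): 1={prim,v=1,log=-}
step 2 deliver 1→0: 0={back,v=1,log=-}
step 3 deliver 1→2: 2={back,v=1,log=-}
step 4 deliver 1→3: 3={back,v=1,log=-}
step 5 deliver 1→4: 4={back,v=1,log=-}
step 6 propose(1,'w'): —
step 7 deliver 1→3: 3={back,v=1,log=w}
step 8 deliver 3→1: —
step 9 deliver 1→0: 0={back,v=1,log=w}
step 10 deliver 0→1: 1={prim,v=1,log=w}
step 11 timeout(4): 4={back,v=2,log=-}
step 12 deliver 4→0: 0={back,v=2,log=w}
step 13 deliver 0→4: —
step 14 deliver 4→1: 1={back,v=2,log=w}
step 15 deliver 1→4: —
step 16 deliver 4→3: 3={back,v=2,log=w}
step 17 deliver 3→4: —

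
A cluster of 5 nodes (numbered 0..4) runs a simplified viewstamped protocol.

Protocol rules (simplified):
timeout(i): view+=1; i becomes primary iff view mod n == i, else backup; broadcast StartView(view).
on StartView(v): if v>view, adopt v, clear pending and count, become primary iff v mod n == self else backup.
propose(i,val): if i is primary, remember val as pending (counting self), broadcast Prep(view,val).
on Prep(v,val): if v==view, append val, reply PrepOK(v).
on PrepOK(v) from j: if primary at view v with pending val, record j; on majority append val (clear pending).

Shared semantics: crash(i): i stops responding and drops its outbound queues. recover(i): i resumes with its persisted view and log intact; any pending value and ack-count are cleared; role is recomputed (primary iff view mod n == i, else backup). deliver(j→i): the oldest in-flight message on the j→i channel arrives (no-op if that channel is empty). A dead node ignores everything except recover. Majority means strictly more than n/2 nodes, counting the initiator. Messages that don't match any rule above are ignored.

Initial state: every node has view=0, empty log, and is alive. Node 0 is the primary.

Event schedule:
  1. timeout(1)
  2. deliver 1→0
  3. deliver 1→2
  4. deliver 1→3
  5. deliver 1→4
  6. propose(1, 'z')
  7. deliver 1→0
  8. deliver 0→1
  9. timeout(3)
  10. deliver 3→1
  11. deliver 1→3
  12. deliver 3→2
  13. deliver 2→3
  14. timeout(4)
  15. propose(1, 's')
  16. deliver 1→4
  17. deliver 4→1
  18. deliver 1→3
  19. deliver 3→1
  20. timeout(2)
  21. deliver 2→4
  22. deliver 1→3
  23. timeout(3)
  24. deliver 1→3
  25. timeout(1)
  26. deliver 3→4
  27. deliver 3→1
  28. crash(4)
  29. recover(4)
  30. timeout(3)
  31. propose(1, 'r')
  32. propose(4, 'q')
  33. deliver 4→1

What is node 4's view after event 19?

2

1. timeout(1):  <1:prim v1 ->
2. deliver 1→0:  <0:back v1 ->
3. deliver 1→2:  <2:back v1 ->
4. deliver 1→3:  <3:back v1 ->
5. deliver 1→4:  <4:back v1 ->
6. propose(1,'z'):  nop
7. deliver 1→0:  <0:back v1 z>
8. deliver 0→1:  nop
9. timeout(3):  <3:back v2 ->
10. deliver 3→1:  <1:back v2 ->
11. deliver 1→3:  nop
12. deliver 3→2:  <2:prim v2 ->
13. deliver 2→3:  nop
14. timeout(4):  <4:back v2 ->
15. propose(1,'s'):  nop
16. deliver 1→4:  nop
17. deliver 4→1:  nop
18. deliver 1→3:  nop
19. deliver 3→1:  nop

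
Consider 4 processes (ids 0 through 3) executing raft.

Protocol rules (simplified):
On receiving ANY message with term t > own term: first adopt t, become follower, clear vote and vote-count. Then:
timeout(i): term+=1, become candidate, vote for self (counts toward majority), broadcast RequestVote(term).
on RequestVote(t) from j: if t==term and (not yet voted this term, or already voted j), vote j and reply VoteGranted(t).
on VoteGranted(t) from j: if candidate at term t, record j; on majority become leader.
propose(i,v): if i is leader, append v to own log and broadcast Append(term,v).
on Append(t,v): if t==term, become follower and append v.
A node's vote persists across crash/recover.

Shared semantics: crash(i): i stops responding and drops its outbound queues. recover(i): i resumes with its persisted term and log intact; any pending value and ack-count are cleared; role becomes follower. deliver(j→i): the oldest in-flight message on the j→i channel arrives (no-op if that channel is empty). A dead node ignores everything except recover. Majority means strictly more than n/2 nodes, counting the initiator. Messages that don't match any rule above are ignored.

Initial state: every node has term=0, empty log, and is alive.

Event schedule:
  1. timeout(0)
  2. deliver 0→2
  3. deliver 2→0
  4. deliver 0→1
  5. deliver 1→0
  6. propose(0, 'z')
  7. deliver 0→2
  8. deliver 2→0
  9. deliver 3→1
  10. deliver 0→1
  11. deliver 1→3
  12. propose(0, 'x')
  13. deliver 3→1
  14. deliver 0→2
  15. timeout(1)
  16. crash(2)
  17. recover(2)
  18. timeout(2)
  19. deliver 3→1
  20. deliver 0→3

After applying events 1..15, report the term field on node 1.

2

[1] timeout(0) → N0(cand t1 [-])
[2] deliver 0→2 → N2(foll t1 [-])
[3] deliver 2→0 → ∅
[4] deliver 0→1 → N1(foll t1 [-])
[5] deliver 1→0 → N0(lead t1 [-])
[6] propose(0,'z') → N0(lead t1 [z])
[7] deliver 0→2 → N2(foll t1 [z])
[8] deliver 2→0 → ∅
[9] deliver 3→1 → ∅
[10] deliver 0→1 → N1(foll t1 [z])
[11] deliver 1→3 → ∅
[12] propose(0,'x') → N0(lead t1 [z,x])
[13] deliver 3→1 → ∅
[14] deliver 0→2 → N2(foll t1 [z,x])
[15] timeout(1) → N1(cand t2 [z])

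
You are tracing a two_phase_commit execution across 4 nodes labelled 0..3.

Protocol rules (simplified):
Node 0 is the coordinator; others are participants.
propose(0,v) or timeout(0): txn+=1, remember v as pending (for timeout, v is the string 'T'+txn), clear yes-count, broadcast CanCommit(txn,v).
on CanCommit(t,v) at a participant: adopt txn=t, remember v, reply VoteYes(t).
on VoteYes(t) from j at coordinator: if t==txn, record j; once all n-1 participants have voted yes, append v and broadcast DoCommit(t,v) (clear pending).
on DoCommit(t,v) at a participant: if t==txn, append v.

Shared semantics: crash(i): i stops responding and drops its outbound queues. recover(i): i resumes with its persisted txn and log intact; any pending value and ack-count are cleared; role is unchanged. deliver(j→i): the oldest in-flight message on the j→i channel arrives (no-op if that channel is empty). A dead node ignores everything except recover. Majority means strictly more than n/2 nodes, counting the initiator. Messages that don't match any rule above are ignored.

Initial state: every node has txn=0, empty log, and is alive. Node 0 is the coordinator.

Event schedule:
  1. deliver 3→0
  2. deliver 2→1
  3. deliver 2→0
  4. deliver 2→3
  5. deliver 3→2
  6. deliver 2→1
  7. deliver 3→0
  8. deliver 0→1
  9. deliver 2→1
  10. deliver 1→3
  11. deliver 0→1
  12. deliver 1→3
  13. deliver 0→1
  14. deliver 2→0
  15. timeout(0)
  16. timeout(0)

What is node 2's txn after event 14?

after 1 — deliver 3→0: ·
after 2 — deliver 2→1: ·
after 3 — deliver 2→0: ·
after 4 — deliver 2→3: ·
after 5 — deliver 3→2: ·
after 6 — deliver 2→1: ·
after 7 — deliver 3→0: ·
after 8 — deliver 0→1: ·
after 9 — deliver 2→1: ·
after 10 — deliver 1→3: ·
after 11 — deliver 0→1: ·
after 12 — deliver 1→3: ·
after 13 — deliver 0→1: ·
after 14 — deliver 2→0: ·

0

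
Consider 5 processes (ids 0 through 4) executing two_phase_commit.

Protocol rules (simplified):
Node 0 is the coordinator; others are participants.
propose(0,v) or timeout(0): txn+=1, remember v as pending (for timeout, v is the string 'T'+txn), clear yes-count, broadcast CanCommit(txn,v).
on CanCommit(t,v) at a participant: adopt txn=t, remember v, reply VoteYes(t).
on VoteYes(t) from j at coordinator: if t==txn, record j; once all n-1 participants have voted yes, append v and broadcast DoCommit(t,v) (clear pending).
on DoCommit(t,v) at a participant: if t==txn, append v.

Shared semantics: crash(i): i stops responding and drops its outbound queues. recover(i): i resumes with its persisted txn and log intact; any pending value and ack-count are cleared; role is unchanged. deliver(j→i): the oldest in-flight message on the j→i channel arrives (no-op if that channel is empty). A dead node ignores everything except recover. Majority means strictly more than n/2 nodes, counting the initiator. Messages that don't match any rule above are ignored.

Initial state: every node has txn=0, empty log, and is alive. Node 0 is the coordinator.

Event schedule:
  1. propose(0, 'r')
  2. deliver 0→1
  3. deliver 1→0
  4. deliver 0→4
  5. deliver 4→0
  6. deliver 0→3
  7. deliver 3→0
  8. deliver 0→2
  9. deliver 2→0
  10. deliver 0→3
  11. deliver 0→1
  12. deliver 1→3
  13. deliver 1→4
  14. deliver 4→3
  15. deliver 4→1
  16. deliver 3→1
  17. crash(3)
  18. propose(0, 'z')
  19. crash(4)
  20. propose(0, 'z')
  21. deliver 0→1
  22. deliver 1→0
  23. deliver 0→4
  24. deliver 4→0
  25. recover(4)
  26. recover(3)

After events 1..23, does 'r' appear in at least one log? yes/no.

[1] propose(0,'r') → N0(coor t1 [-])
[2] deliver 0→1 → N1(part t1 [-])
[3] deliver 1→0 → ∅
[4] deliver 0→4 → N4(part t1 [-])
[5] deliver 4→0 → ∅
[6] deliver 0→3 → N3(part t1 [-])
[7] deliver 3→0 → ∅
[8] deliver 0→2 → N2(part t1 [-])
[9] deliver 2→0 → N0(coor t1 [r])
[10] deliver 0→3 → N3(part t1 [r])
[11] deliver 0→1 → N1(part t1 [r])
[12] deliver 1→3 → ∅
[13] deliver 1→4 → ∅
[14] deliver 4→3 → ∅
[15] deliver 4→1 → ∅
[16] deliver 3→1 → ∅
[17] crash(3) → N3(✗part t1 [r])
[18] propose(0,'z') → N0(coor t2 [r])
[19] crash(4) → N4(✗part t1 [-])
[20] propose(0,'z') → N0(coor t3 [r])
[21] deliver 0→1 → N1(part t2 [r])
[22] deliver 1→0 → ∅
[23] deliver 0→4 → ∅

yes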